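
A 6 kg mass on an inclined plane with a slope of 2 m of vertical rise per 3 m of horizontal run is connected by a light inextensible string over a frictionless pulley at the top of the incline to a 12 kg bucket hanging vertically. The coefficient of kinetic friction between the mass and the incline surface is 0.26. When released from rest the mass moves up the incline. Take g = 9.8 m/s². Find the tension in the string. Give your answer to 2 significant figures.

69 N

For the mass on the incline: the weight component along the slope is m₁g sin 33.69° = 6 × 9.8 × 0.5547 = 32.616 N and the normal force is N = m₁g cos 33.69° = 48.925 N.
Kinetic friction opposes the mass's motion up the incline: f = μN = 0.26 × 48.925 = 12.720 N acting down the slope.
Newton's second law for the mass (up-slope positive): T − 32.616 − 12.720 = 6 a. For the hanging bucket (downward positive): 12 × 9.8 − T = 12 a.
Adding the two equations eliminates T: 72.264 = 18 a, so a = 4.0147 m/s².
Then from the hanging bucket's equation, T = 12 × (9.8 − 4.0147) = 69.424 N.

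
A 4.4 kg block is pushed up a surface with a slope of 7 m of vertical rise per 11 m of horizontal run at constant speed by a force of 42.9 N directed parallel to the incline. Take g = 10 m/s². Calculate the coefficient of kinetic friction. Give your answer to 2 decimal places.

At constant speed ΣF = 0 along the incline. The applied 42.9 N acts up the slope; the weight component mg sin 32.47° = 23.623 N and kinetic friction μN both act down the slope.
So 42.9 = 23.623 + μ × 37.121, giving μ = (42.9 − 23.623) / 37.121 = 0.5193.

0.52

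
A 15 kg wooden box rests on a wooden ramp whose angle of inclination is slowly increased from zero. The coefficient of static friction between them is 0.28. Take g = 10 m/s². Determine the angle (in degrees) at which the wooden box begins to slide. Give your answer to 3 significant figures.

At the threshold of sliding, static friction is at its maximum μ_s N and exactly balances the weight component along the incline: mg sin θ = μ_s mg cos θ.
Hence tan θ = μ_s = 0.28, so θ = arctan(0.28) = 15.6422°.

15.6°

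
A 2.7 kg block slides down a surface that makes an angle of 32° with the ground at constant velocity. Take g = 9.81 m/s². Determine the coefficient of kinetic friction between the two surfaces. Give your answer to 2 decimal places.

At constant velocity the net force along the incline is zero: mg sin 32° = μ mg cos 32°.
So μ = tan 32° = 0.5299 / 0.8480 = 0.6249.

0.62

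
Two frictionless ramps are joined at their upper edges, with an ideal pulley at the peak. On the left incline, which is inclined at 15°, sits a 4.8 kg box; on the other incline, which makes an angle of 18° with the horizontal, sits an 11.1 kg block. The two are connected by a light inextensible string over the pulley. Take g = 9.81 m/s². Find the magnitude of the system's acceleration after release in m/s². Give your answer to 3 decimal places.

1.350 m/s²

Resolve each weight along its own incline: the 4.8 kg mass has component 4.8 × 9.81 × sin 15° = 12.187 N down its slope, and the 11.1 kg mass has 11.1 × 9.81 × sin 18° = 33.649 N down its slope.
The 11.1 kg side's 33.649 N exceeds the other side's 12.187 N, so that mass slides down and the 4.8 kg mass slides up. Taking that direction as positive, Newton's second law for the whole system gives 33.649 − 12.187 = (4.8 + 11.1) a, so a = 21.462 / 15.9 = 1.3498 m/s².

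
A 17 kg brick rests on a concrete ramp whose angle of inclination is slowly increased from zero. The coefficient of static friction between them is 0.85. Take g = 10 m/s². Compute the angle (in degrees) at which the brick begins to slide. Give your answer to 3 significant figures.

At the threshold of sliding, static friction is at its maximum μ_s N and exactly balances the weight component along the incline: mg sin θ = μ_s mg cos θ.
Hence tan θ = μ_s = 0.85, so θ = arctan(0.85) = 40.3645°.

40.4°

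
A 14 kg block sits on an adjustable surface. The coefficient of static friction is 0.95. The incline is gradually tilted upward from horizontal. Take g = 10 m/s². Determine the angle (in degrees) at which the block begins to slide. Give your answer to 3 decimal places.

At the threshold of sliding, static friction is at its maximum μ_s N and exactly balances the weight component along the incline: mg sin θ = μ_s mg cos θ.
Hence tan θ = μ_s = 0.95, so θ = arctan(0.95) = 43.5312°.

43.531°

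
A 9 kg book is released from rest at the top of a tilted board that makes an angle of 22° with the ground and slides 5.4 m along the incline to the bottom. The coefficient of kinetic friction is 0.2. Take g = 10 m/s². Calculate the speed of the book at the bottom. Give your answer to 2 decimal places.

The weight component along the incline is mg sin 22° = 33.715 N and the normal force is N = mg cos 22° = 83.447 N.
Friction up the slope is f = μN = 0.2 × 83.447 = 16.689 N, so the net downslope force is 33.715 − 16.689 = 17.026 N and a = 17.026 / 9 = 1.8918 m/s².
Starting from rest over a distance of 5.4 m, v² = 2aL = 2 × 1.8918 × 5.4 = 20.4314, so v = 4.5201 m/s.

4.52 m/s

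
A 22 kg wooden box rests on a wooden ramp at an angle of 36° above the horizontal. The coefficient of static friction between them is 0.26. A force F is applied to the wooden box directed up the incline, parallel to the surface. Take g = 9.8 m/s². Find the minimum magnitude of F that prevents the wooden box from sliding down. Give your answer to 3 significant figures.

The normal force is N = mg cos 36° = 174.424 N. With F at its minimum the wooden box is on the verge of sliding down, so static friction is at its maximum μ_s N = 0.26 × 174.424 = 45.350 N and acts up the slope.
Equilibrium along the incline: F + μ_s N = mg sin 36°, so F = 126.727 − 45.350 = 81.377 N.

81.4 N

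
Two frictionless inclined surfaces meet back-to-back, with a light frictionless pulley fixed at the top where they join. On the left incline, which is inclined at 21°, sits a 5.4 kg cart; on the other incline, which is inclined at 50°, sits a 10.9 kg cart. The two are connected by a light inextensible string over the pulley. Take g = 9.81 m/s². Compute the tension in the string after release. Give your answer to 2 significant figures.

40 N

Resolve each weight along its own incline: the 5.4 kg mass has component 5.4 × 9.81 × sin 21° = 18.984 N down its slope, and the 10.9 kg mass has 10.9 × 9.81 × sin 50° = 81.912 N down its slope.
The 10.9 kg side's 81.912 N exceeds the other side's 18.984 N, so that mass slides down and the 5.4 kg mass slides up. Taking that direction as positive, Newton's second law for the whole system gives 81.912 − 18.984 = (5.4 + 10.9) a, so a = 62.928 / 16.3 = 3.8606 m/s².
For the 5.4 kg mass (up-slope positive): T − 18.984 = 5.4 × 3.8606, so T = 39.831 N.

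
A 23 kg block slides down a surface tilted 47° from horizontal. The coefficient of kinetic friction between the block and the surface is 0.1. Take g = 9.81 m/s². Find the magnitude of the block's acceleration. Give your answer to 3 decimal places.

6.506 m/s²

Resolving the weight along the incline: the component pulling the block down the slope is mg sin 47° = 23 × 9.81 × 0.7314 = 165.026 N, and the normal force is N = mg cos 47° = 23 × 9.81 × 0.6820 = 153.880 N.
Kinetic friction acts up the slope with magnitude f = μN = 0.1 × 153.880 = 15.388 N.
Net force along the incline is 165.026 − 15.388 = 149.638 N, so a = 149.638 / 23 = 6.5060 m/s².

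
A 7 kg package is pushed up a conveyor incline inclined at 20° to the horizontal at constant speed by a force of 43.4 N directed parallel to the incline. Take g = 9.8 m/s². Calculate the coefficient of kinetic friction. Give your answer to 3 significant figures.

At constant speed ΣF = 0 along the incline. The applied 43.4 N acts up the slope; the weight component mg sin 20° = 23.463 N and kinetic friction μN both act down the slope.
So 43.4 = 23.463 + μ × 64.463, giving μ = (43.4 − 23.463) / 64.463 = 0.3093.

0.309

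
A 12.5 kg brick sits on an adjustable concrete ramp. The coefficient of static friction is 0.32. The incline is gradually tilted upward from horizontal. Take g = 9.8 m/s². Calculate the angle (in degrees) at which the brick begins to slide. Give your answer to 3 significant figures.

At the threshold of sliding, static friction is at its maximum μ_s N and exactly balances the weight component along the incline: mg sin θ = μ_s mg cos θ.
Hence tan θ = μ_s = 0.32, so θ = arctan(0.32) = 17.7447°.

17.7°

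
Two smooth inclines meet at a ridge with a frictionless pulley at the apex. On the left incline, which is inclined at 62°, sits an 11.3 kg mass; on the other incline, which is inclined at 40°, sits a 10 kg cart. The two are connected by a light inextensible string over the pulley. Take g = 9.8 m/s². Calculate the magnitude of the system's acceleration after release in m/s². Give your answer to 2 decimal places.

Resolve each weight along its own incline: the 11.3 kg mass has component 11.3 × 9.8 × sin 62° = 97.778 N down its slope, and the 10 kg mass has 10 × 9.8 × sin 40° = 62.993 N down its slope.
The 11.3 kg side's 97.778 N exceeds the other side's 62.993 N, so that mass slides down and the 10 kg mass slides up. Taking that direction as positive, Newton's second law for the whole system gives 97.778 − 62.993 = (11.3 + 10) a, so a = 34.785 / 21.3 = 1.6331 m/s².

1.63 m/s²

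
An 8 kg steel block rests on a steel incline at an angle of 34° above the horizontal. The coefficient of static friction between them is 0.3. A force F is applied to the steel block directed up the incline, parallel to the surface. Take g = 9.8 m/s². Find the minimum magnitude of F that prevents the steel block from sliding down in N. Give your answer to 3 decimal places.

The normal force is N = mg cos 34° = 64.997 N. With F at its minimum the steel block is on the verge of sliding down, so static friction is at its maximum μ_s N = 0.3 × 64.997 = 19.499 N and acts up the slope.
Equilibrium along the incline: F + μ_s N = mg sin 34°, so F = 43.841 − 19.499 = 24.342 N.

24.342 N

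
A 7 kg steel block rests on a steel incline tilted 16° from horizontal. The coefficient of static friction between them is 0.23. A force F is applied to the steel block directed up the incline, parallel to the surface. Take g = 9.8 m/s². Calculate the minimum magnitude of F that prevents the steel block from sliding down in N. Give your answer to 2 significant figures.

3.7 N

The normal force is N = mg cos 16° = 65.943 N. With F at its minimum the steel block is on the verge of sliding down, so static friction is at its maximum μ_s N = 0.23 × 65.943 = 15.167 N and acts up the slope.
Equilibrium along the incline: F + μ_s N = mg sin 16°, so F = 18.909 − 15.167 = 3.742 N.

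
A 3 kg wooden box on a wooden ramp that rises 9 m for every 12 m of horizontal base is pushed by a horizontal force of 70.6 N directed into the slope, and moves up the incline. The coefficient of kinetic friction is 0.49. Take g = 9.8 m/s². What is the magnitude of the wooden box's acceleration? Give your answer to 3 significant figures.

2.19 m/s²

The horizontal push has components F cos 36.87° = 70.6 × 0.8000 = 56.480 N up the incline and F sin 36.87° = 70.6 × 0.6000 = 42.360 N pressing into the surface.
The normal force is therefore N = mg cos 36.87° + F sin 36.87° = 23.520 + 42.360 = 65.880 N, and kinetic friction down the slope is μN = 0.49 × 65.880 = 32.281 N.
Along the incline: F cos 36.87° − mg sin 36.87° − μN = ma, so 56.480 − 17.640 − 32.281 = 3 a, giving a = 2.1863 m/s².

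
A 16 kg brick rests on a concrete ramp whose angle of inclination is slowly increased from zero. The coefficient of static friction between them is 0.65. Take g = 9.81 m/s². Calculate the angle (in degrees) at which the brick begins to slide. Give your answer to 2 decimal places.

33.02°

At the threshold of sliding, static friction is at its maximum μ_s N and exactly balances the weight component along the incline: mg sin θ = μ_s mg cos θ.
Hence tan θ = μ_s = 0.65, so θ = arctan(0.65) = 33.0239°.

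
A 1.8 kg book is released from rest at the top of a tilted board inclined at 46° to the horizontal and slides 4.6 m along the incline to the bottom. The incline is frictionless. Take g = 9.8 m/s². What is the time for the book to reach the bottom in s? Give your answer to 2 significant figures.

The weight component along the incline is mg sin 46° = 12.689 N and the normal force is N = mg cos 46° = 12.254 N.
With no friction, a = g sin 46° = 7.0495 m/s².
Starting from rest, L = ½at², so t = √(2L/a) = √(2 × 4.6 / 7.0495) = 1.1424 s.

1.1 s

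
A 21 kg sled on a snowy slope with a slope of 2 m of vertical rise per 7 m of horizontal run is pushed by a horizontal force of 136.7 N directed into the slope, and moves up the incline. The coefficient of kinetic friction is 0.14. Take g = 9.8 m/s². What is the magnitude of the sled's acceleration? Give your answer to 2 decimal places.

The horizontal push has components F cos 15.95° = 136.7 × 0.9615 = 131.437 N up the incline and F sin 15.95° = 136.7 × 0.2747 = 37.551 N pressing into the surface.
The normal force is therefore N = mg cos 15.95° + F sin 15.95° = 197.877 + 37.551 = 235.428 N, and kinetic friction down the slope is μN = 0.14 × 235.428 = 32.960 N.
Along the incline: F cos 15.95° − mg sin 15.95° − μN = ma, so 131.437 − 56.533 − 32.960 = 21 a, giving a = 1.9973 m/s².

2.00 m/s²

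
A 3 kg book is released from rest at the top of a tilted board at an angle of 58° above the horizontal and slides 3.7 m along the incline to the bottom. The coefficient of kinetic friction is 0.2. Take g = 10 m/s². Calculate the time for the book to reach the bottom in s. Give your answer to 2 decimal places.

The weight component along the incline is mg sin 58° = 25.441 N and the normal force is N = mg cos 58° = 15.898 N.
Friction up the slope is f = μN = 0.2 × 15.898 = 3.180 N, so the net downslope force is 25.441 − 3.180 = 22.261 N and a = 22.261 / 3 = 7.4203 m/s².
Starting from rest, L = ½at², so t = √(2L/a) = √(2 × 3.7 / 7.4203) = 0.9986 s.

1.00 s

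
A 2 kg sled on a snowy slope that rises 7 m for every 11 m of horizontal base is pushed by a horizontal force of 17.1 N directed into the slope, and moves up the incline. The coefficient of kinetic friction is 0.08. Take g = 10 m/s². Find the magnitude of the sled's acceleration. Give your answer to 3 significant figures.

0.802 m/s²

The horizontal push has components F cos 32.47° = 17.1 × 0.8437 = 14.427 N up the incline and F sin 32.47° = 17.1 × 0.5369 = 9.181 N pressing into the surface.
The normal force is therefore N = mg cos 32.47° + F sin 32.47° = 16.874 + 9.181 = 26.055 N, and kinetic friction down the slope is μN = 0.08 × 26.055 = 2.084 N.
Along the incline: F cos 32.47° − mg sin 32.47° − μN = ma, so 14.427 − 10.738 − 2.084 = 2 a, giving a = 0.8025 m/s².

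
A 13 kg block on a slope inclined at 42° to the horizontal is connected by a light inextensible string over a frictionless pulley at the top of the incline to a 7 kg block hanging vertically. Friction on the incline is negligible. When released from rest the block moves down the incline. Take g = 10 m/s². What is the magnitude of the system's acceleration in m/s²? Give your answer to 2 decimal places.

0.85 m/s²

For the block on the incline: the weight component along the slope is m₁g sin 42° = 13 × 10 × 0.6691 = 86.983 N and the normal force is N = m₁g cos 42° = 96.609 N.
Newton's second law for the block (down-slope positive): 86.983 − T = 13 a. For the hanging block (upward positive): T − 7 × 10 = 7 a.
Adding the two equations eliminates T: 16.983 = 20 a, so a = 0.8492 m/s².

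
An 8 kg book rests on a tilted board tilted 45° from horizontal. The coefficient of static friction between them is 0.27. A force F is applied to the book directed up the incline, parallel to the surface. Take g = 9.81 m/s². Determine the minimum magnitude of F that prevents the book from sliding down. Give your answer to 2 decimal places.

The normal force is N = mg cos 45° = 55.494 N. With F at its minimum the book is on the verge of sliding down, so static friction is at its maximum μ_s N = 0.27 × 55.494 = 14.983 N and acts up the slope.
Equilibrium along the incline: F + μ_s N = mg sin 45°, so F = 55.494 − 14.983 = 40.511 N.

40.51 N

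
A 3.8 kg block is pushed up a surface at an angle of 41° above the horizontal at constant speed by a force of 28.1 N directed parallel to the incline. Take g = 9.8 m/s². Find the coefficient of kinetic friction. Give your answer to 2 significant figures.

0.13

At constant speed ΣF = 0 along the incline. The applied 28.1 N acts up the slope; the weight component mg sin 41° = 24.432 N and kinetic friction μN both act down the slope.
So 28.1 = 24.432 + μ × 28.105, giving μ = (28.1 − 24.432) / 28.105 = 0.1305.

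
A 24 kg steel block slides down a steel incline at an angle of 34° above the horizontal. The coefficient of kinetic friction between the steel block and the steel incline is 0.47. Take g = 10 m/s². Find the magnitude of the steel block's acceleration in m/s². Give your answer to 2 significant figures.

1.7 m/s²

Resolving the weight along the incline: the component pulling the steel block down the slope is mg sin 34° = 24 × 10 × 0.5592 = 134.208 N, and the normal force is N = mg cos 34° = 24 × 10 × 0.8290 = 198.960 N.
Kinetic friction acts up the slope with magnitude f = μN = 0.47 × 198.960 = 93.511 N.
Net force along the incline is 134.208 − 93.511 = 40.697 N, so a = 40.697 / 24 = 1.6957 m/s².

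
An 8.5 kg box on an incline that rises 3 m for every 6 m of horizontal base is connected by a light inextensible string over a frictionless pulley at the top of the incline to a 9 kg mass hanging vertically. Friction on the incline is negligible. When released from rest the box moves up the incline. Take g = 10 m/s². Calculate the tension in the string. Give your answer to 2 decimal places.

63.26 N

For the box on the incline: the weight component along the slope is m₁g sin 26.57° = 8.5 × 10 × 0.4472 = 38.012 N and the normal force is N = m₁g cos 26.57° = 76.026 N.
Newton's second law for the box (up-slope positive): T − 38.012 = 8.5 a. For the hanging mass (downward positive): 9 × 10 − T = 9 a.
Adding the two equations eliminates T: 51.988 = 17.5 a, so a = 2.9707 m/s².
Then from the hanging mass's equation, T = 9 × (10 − 2.9707) = 63.264 N.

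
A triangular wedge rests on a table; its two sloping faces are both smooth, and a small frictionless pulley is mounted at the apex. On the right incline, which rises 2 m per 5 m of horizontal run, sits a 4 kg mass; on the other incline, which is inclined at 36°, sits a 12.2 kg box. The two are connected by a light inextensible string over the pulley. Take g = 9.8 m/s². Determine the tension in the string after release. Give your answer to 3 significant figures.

28.3 N

Resolve each weight along its own incline: the 4 kg mass has component 4 × 9.8 × sin 21.80° = 14.559 N down its slope, and the 12.2 kg mass has 12.2 × 9.8 × sin 36° = 70.276 N down its slope.
The 12.2 kg side's 70.276 N exceeds the other side's 14.559 N, so that mass slides down and the 4 kg mass slides up. Taking that direction as positive, Newton's second law for the whole system gives 70.276 − 14.559 = (4 + 12.2) a, so a = 55.717 / 16.2 = 3.4393 m/s².
For the 4 kg mass (up-slope positive): T − 14.559 = 4 × 3.4393, so T = 28.316 N.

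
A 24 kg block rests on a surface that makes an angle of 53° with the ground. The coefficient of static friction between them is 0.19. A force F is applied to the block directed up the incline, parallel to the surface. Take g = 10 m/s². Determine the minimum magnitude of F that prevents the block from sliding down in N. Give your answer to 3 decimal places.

164.230 N

The normal force is N = mg cos 53° = 144.436 N. With F at its minimum the block is on the verge of sliding down, so static friction is at its maximum μ_s N = 0.19 × 144.436 = 27.443 N and acts up the slope.
Equilibrium along the incline: F + μ_s N = mg sin 53°, so F = 191.673 − 27.443 = 164.230 N.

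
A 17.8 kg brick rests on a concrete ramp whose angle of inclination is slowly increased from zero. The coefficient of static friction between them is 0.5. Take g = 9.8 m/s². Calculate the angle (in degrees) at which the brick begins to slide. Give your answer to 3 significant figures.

At the threshold of sliding, static friction is at its maximum μ_s N and exactly balances the weight component along the incline: mg sin θ = μ_s mg cos θ.
Hence tan θ = μ_s = 0.5, so θ = arctan(0.5) = 26.5651°.

26.6°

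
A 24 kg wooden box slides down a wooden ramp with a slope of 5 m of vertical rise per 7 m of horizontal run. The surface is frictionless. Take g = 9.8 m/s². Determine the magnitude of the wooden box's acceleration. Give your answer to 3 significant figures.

Resolving the weight along the incline: the component pulling the wooden box down the slope is mg sin 35.54° = 24 × 9.8 × 0.5812 = 136.698 N, and the normal force is N = mg cos 35.54° = 24 × 9.8 × 0.8137 = 191.382 N.
With no friction the net force along the incline is 136.698 N, so a = g sin 35.54° = 136.698 / 24 = 5.6958 m/s².

5.70 m/s²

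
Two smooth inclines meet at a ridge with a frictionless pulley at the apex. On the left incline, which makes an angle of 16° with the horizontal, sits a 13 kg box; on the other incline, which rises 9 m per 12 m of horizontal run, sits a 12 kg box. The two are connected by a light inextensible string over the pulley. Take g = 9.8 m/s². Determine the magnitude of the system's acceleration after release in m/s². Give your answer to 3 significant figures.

Resolve each weight along its own incline: the 13 kg mass has component 13 × 9.8 × sin 16° = 35.116 N down its slope, and the 12 kg mass has 12 × 9.8 × sin 36.87° = 70.560 N down its slope.
The 12 kg side's 70.560 N exceeds the other side's 35.116 N, so that mass slides down and the 13 kg mass slides up. Taking that direction as positive, Newton's second law for the whole system gives 70.560 − 35.116 = (13 + 12) a, so a = 35.444 / 25 = 1.4178 m/s².

1.42 m/s²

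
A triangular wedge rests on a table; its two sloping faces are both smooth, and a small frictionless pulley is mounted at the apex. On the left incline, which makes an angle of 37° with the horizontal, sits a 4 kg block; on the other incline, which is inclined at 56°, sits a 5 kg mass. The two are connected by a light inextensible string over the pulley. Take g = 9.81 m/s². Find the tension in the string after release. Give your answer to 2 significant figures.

31 N

Resolve each weight along its own incline: the 4 kg mass has component 4 × 9.81 × sin 37° = 23.615 N down its slope, and the 5 kg mass has 5 × 9.81 × sin 56° = 40.664 N down its slope.
The 5 kg side's 40.664 N exceeds the other side's 23.615 N, so that mass slides down and the 4 kg mass slides up. Taking that direction as positive, Newton's second law for the whole system gives 40.664 − 23.615 = (4 + 5) a, so a = 17.049 / 9 = 1.8943 m/s².
For the 4 kg mass (up-slope positive): T − 23.615 = 4 × 1.8943, so T = 31.192 N.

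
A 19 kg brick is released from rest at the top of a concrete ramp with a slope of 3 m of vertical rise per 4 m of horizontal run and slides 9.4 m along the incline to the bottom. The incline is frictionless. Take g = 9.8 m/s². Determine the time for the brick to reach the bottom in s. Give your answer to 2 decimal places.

The weight component along the incline is mg sin 36.87° = 111.720 N and the normal force is N = mg cos 36.87° = 148.960 N.
With no friction, a = g sin 36.87° = 5.8800 m/s².
Starting from rest, L = ½at², so t = √(2L/a) = √(2 × 9.4 / 5.8800) = 1.7881 s.

1.79 s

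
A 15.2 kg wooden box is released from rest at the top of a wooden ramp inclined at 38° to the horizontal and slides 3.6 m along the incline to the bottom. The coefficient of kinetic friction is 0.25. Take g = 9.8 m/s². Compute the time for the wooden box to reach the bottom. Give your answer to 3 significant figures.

1.32 s

The weight component along the incline is mg sin 38° = 91.709 N and the normal force is N = mg cos 38° = 117.382 N.
Friction up the slope is f = μN = 0.25 × 117.382 = 29.346 N, so the net downslope force is 91.709 − 29.346 = 62.363 N and a = 62.363 / 15.2 = 4.1028 m/s².
Starting from rest, L = ½at², so t = √(2L/a) = √(2 × 3.6 / 4.1028) = 1.3247 s.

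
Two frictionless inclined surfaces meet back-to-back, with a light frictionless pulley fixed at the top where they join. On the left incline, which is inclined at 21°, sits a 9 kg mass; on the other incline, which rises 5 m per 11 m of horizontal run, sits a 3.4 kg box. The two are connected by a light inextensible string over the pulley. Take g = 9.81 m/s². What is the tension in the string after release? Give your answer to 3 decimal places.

18.693 N

Resolve each weight along its own incline: the 9 kg mass has component 9 × 9.81 × sin 21° = 31.640 N down its slope, and the 3.4 kg mass has 3.4 × 9.81 × sin 24.44° = 13.802 N down its slope.
The 9 kg side's 31.640 N exceeds the other side's 13.802 N, so that mass slides down and the 3.4 kg mass slides up. Taking that direction as positive, Newton's second law for the whole system gives 31.640 − 13.802 = (9 + 3.4) a, so a = 17.838 / 12.4 = 1.4385 m/s².
For the 3.4 kg mass (up-slope positive): T − 13.802 = 3.4 × 1.4385, so T = 18.693 N.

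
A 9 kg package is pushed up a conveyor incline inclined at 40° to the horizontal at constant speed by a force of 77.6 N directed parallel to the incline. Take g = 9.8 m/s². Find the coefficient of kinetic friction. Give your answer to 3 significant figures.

At constant speed ΣF = 0 along the incline. The applied 77.6 N acts up the slope; the weight component mg sin 40° = 56.694 N and kinetic friction μN both act down the slope.
So 77.6 = 56.694 + μ × 67.565, giving μ = (77.6 − 56.694) / 67.565 = 0.3094.

0.309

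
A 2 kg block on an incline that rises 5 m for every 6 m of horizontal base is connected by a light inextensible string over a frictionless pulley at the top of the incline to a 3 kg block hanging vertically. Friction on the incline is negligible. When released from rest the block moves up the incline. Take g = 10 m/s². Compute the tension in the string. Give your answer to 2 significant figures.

20 N

For the block on the incline: the weight component along the slope is m₁g sin 39.81° = 2 × 10 × 0.6402 = 12.804 N and the normal force is N = m₁g cos 39.81° = 15.364 N.
Newton's second law for the block (up-slope positive): T − 12.804 = 2 a. For the hanging block (downward positive): 3 × 10 − T = 3 a.
Adding the two equations eliminates T: 17.196 = 5 a, so a = 3.4392 m/s².
Then from the hanging block's equation, T = 3 × (10 − 3.4392) = 19.682 N.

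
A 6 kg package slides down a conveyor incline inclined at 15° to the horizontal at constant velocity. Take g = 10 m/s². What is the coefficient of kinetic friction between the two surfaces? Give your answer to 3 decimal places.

At constant velocity the net force along the incline is zero: mg sin 15° = μ mg cos 15°.
So μ = tan 15° = 0.2588 / 0.9659 = 0.2679.

0.268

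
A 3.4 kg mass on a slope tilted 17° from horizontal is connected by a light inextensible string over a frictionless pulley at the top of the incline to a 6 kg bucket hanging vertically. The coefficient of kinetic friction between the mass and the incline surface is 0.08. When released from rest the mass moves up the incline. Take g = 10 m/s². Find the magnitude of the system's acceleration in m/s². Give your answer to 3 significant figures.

5.05 m/s²

For the mass on the incline: the weight component along the slope is m₁g sin 17° = 3.4 × 10 × 0.2924 = 9.942 N and the normal force is N = m₁g cos 17° = 32.514 N.
Kinetic friction opposes the mass's motion up the incline: f = μN = 0.08 × 32.514 = 2.601 N acting down the slope.
Newton's second law for the mass (up-slope positive): T − 9.942 − 2.601 = 3.4 a. For the hanging bucket (downward positive): 6 × 10 − T = 6 a.
Adding the two equations eliminates T: 47.457 = 9.4 a, so a = 5.0486 m/s².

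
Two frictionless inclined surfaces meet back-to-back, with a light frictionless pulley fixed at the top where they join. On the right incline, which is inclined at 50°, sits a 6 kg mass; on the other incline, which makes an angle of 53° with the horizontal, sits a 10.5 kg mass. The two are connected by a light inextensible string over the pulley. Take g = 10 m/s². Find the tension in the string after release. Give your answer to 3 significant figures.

59.7 N

Resolve each weight along its own incline: the 6 kg mass has component 6 × 10 × sin 50° = 45.963 N down its slope, and the 10.5 kg mass has 10.5 × 10 × sin 53° = 83.857 N down its slope.
The 10.5 kg side's 83.857 N exceeds the other side's 45.963 N, so that mass slides down and the 6 kg mass slides up. Taking that direction as positive, Newton's second law for the whole system gives 83.857 − 45.963 = (6 + 10.5) a, so a = 37.894 / 16.5 = 2.2966 m/s².
For the 6 kg mass (up-slope positive): T − 45.963 = 6 × 2.2966, so T = 59.743 N.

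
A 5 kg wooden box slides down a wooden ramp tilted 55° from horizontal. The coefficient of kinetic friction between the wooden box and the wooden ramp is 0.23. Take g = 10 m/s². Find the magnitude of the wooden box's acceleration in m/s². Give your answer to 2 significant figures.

6.9 m/s²

Resolving the weight along the incline: the component pulling the wooden box down the slope is mg sin 55° = 5 × 10 × 0.8192 = 40.960 N, and the normal force is N = mg cos 55° = 5 × 10 × 0.5736 = 28.680 N.
Kinetic friction acts up the slope with magnitude f = μN = 0.23 × 28.680 = 6.596 N.
Net force along the incline is 40.960 − 6.596 = 34.364 N, so a = 34.364 / 5 = 6.8728 m/s².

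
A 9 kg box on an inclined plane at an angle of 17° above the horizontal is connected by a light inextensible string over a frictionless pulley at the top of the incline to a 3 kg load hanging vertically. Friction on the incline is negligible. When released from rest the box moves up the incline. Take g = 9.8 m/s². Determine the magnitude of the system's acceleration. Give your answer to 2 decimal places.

For the box on the incline: the weight component along the slope is m₁g sin 17° = 9 × 9.8 × 0.2924 = 25.790 N and the normal force is N = m₁g cos 17° = 84.346 N.
Newton's second law for the box (up-slope positive): T − 25.790 = 9 a. For the hanging load (downward positive): 3 × 9.8 − T = 3 a.
Adding the two equations eliminates T: 3.610 = 12 a, so a = 0.3008 m/s².

0.30 m/s²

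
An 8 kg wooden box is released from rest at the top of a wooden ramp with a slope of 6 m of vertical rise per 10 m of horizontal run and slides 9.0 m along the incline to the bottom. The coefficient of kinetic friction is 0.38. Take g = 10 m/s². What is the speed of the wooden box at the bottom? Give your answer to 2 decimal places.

The weight component along the incline is mg sin 30.96° = 41.160 N and the normal force is N = mg cos 30.96° = 68.599 N.
Friction up the slope is f = μN = 0.38 × 68.599 = 26.068 N, so the net downslope force is 41.160 − 26.068 = 15.092 N and a = 15.092 / 8 = 1.8865 m/s².
Starting from rest over a distance of 9.0 m, v² = 2aL = 2 × 1.8865 × 9.0 = 33.9570, so v = 5.8273 m/s.

5.83 m/s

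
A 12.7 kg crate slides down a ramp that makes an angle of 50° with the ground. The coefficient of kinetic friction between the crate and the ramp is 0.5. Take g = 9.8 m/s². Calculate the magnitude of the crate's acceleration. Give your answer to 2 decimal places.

4.36 m/s²

Resolving the weight along the incline: the component pulling the crate down the slope is mg sin 50° = 12.7 × 9.8 × 0.7660 = 95.336 N, and the normal force is N = mg cos 50° = 12.7 × 9.8 × 0.6428 = 80.003 N.
Kinetic friction acts up the slope with magnitude f = μN = 0.5 × 80.003 = 40.002 N.
Net force along the incline is 95.336 − 40.002 = 55.334 N, so a = 55.334 / 12.7 = 4.3570 m/s².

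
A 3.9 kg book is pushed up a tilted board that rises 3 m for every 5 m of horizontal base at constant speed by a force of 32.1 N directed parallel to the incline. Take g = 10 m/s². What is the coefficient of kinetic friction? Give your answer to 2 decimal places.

0.36

At constant speed ΣF = 0 along the incline. The applied 32.1 N acts up the slope; the weight component mg sin 30.96° = 20.065 N and kinetic friction μN both act down the slope.
So 32.1 = 20.065 + μ × 33.442, giving μ = (32.1 − 20.065) / 33.442 = 0.3599.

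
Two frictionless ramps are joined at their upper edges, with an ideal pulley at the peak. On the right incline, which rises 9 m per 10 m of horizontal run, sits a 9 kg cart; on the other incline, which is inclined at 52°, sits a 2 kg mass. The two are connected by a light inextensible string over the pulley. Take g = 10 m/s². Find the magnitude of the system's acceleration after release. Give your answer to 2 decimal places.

Resolve each weight along its own incline: the 9 kg mass has component 9 × 10 × sin 41.99° = 60.207 N down its slope, and the 2 kg mass has 2 × 10 × sin 52° = 15.760 N down its slope.
The 9 kg side's 60.207 N exceeds the other side's 15.760 N, so that mass slides down and the 2 kg mass slides up. Taking that direction as positive, Newton's second law for the whole system gives 60.207 − 15.760 = (9 + 2) a, so a = 44.447 / 11 = 4.0406 m/s².

4.04 m/s²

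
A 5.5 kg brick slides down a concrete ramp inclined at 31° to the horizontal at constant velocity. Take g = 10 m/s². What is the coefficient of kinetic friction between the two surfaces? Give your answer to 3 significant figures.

At constant velocity the net force along the incline is zero: mg sin 31° = μ mg cos 31°.
So μ = tan 31° = 0.5150 / 0.8572 = 0.6008.

0.601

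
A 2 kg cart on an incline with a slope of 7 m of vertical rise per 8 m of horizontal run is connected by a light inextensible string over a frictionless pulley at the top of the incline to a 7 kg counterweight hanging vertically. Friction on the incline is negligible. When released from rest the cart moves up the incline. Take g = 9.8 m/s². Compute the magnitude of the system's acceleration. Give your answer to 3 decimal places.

6.188 m/s²

For the cart on the incline: the weight component along the slope is m₁g sin 41.19° = 2 × 9.8 × 0.6585 = 12.907 N and the normal force is N = m₁g cos 41.19° = 14.751 N.
Newton's second law for the cart (up-slope positive): T − 12.907 = 2 a. For the hanging counterweight (downward positive): 7 × 9.8 − T = 7 a.
Adding the two equations eliminates T: 55.693 = 9 a, so a = 6.1881 m/s².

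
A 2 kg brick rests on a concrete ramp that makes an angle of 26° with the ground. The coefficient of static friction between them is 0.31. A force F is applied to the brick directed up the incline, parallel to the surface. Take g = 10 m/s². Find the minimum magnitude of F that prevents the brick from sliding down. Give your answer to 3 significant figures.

The normal force is N = mg cos 26° = 17.976 N. With F at its minimum the brick is on the verge of sliding down, so static friction is at its maximum μ_s N = 0.31 × 17.976 = 5.573 N and acts up the slope.
Equilibrium along the incline: F + μ_s N = mg sin 26°, so F = 8.767 − 5.573 = 3.194 N.

3.19 N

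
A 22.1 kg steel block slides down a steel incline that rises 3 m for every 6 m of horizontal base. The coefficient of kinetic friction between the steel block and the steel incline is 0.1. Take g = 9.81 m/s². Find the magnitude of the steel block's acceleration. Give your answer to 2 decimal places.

3.51 m/s²

Resolving the weight along the incline: the component pulling the steel block down the slope is mg sin 26.57° = 22.1 × 9.81 × 0.4472 = 96.953 N, and the normal force is N = mg cos 26.57° = 22.1 × 9.81 × 0.8944 = 193.907 N.
Kinetic friction acts up the slope with magnitude f = μN = 0.1 × 193.907 = 19.391 N.
Net force along the incline is 96.953 − 19.391 = 77.562 N, so a = 77.562 / 22.1 = 3.5096 m/s².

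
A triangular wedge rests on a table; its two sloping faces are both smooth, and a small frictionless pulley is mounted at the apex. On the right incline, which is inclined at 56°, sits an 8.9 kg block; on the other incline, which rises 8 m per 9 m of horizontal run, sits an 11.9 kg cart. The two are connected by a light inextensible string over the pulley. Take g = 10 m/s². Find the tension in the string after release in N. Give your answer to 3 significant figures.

76.0 N

Resolve each weight along its own incline: the 8.9 kg mass has component 8.9 × 10 × sin 56° = 73.784 N down its slope, and the 11.9 kg mass has 11.9 × 10 × sin 41.63° = 79.059 N down its slope.
The 11.9 kg side's 79.059 N exceeds the other side's 73.784 N, so that mass slides down and the 8.9 kg mass slides up. Taking that direction as positive, Newton's second law for the whole system gives 79.059 − 73.784 = (8.9 + 11.9) a, so a = 5.275 / 20.8 = 0.2536 m/s².
For the 8.9 kg mass (up-slope positive): T − 73.784 = 8.9 × 0.2536, so T = 76.041 N.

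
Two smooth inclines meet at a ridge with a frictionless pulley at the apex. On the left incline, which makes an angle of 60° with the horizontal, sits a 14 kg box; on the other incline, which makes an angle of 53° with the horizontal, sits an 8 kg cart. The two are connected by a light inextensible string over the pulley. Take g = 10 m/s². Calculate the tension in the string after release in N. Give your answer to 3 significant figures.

Resolve each weight along its own incline: the 14 kg mass has component 14 × 10 × sin 60° = 121.244 N down its slope, and the 8 kg mass has 8 × 10 × sin 53° = 63.891 N down its slope.
The 14 kg side's 121.244 N exceeds the other side's 63.891 N, so that mass slides down and the 8 kg mass slides up. Taking that direction as positive, Newton's second law for the whole system gives 121.244 − 63.891 = (14 + 8) a, so a = 57.353 / 22 = 2.6070 m/s².
For the 8 kg mass (up-slope positive): T − 63.891 = 8 × 2.6070, so T = 84.747 N.

84.7 N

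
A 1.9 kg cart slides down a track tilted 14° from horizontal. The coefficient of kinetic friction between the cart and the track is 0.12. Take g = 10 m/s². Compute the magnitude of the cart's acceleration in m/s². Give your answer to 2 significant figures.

Resolving the weight along the incline: the component pulling the cart down the slope is mg sin 14° = 1.9 × 10 × 0.2419 = 4.596 N, and the normal force is N = mg cos 14° = 1.9 × 10 × 0.9703 = 18.436 N.
Kinetic friction acts up the slope with magnitude f = μN = 0.12 × 18.436 = 2.212 N.
Net force along the incline is 4.596 − 2.212 = 2.384 N, so a = 2.384 / 1.9 = 1.2547 m/s².

1.3 m/s²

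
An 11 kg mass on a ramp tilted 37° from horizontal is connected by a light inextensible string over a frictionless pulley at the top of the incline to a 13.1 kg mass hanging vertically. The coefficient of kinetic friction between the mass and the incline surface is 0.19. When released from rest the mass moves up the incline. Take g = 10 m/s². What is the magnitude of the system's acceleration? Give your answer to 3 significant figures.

2.00 m/s²

For the mass on the incline: the weight component along the slope is m₁g sin 37° = 11 × 10 × 0.6018 = 66.198 N and the normal force is N = m₁g cos 37° = 87.850 N.
Kinetic friction opposes the mass's motion up the incline: f = μN = 0.19 × 87.850 = 16.691 N acting down the slope.
Newton's second law for the mass (up-slope positive): T − 66.198 − 16.691 = 11 a. For the hanging mass (downward positive): 13.1 × 10 − T = 13.1 a.
Adding the two equations eliminates T: 48.111 = 24.1 a, so a = 1.9963 m/s².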